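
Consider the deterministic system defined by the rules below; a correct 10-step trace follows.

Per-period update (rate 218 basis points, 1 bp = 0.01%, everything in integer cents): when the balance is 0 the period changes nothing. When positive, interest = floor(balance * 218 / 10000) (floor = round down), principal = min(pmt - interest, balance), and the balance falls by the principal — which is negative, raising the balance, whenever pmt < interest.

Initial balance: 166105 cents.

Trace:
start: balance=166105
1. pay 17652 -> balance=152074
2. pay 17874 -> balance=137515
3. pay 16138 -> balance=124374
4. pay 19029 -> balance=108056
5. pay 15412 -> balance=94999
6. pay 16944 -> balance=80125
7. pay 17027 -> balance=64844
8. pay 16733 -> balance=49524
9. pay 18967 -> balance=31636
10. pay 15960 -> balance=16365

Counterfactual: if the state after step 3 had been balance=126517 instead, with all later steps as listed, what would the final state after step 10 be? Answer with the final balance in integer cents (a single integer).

18858

state after step 3 := balance=126517
4. pay 19029 -> balance=110246
5. pay 15412 -> balance=97237
6. pay 16944 -> balance=82412
7. pay 17027 -> balance=67181
8. pay 16733 -> balance=51912
9. pay 18967 -> balance=34076
10. pay 15960 -> balance=18858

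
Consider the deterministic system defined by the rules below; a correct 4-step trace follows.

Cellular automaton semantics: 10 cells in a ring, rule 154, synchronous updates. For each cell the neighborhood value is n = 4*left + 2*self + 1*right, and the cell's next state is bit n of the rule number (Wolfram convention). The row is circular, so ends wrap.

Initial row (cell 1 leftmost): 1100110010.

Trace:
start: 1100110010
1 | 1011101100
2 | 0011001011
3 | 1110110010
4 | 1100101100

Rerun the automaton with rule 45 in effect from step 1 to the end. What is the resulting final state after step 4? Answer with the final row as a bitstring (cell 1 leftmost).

(re-executing steps 1..4 under rule 45; state before step 1: 1100110010)
1 | 1000100011
2 | 0010101010
3 | 1011111110
4 | 1110000001

1110000001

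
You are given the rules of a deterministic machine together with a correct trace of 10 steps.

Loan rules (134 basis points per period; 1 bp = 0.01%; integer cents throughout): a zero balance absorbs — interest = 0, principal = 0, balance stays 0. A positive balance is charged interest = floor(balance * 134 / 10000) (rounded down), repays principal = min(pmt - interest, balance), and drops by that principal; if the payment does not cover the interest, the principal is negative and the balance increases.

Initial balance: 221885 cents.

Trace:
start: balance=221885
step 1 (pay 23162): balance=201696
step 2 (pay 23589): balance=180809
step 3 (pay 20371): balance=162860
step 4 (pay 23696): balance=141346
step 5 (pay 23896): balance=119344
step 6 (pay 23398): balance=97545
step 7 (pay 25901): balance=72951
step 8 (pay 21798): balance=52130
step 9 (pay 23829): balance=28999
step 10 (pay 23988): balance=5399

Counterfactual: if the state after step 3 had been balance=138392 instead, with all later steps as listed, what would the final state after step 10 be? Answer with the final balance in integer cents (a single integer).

0

state after step 3 := balance=138392
step 4 (pay 23696): balance=116550
step 5 (pay 23896): balance=94215
step 6 (pay 23398): balance=72079
step 7 (pay 25901): balance=47143
step 8 (pay 21798): balance=25976
step 9 (pay 23829): balance=2495
step 10 (pay 23988): balance=0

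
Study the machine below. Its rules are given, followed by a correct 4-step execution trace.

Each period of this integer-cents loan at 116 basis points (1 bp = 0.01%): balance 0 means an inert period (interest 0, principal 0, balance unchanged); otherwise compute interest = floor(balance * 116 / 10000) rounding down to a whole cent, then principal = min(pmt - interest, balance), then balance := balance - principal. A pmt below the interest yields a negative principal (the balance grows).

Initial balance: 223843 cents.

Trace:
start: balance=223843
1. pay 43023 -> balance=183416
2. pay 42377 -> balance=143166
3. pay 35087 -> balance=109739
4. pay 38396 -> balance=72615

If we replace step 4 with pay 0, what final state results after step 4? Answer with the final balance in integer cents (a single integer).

111011

(re-executing from step 4 with the substitution; state before step 4: balance=109739)
4. pay 0 -> balance=111011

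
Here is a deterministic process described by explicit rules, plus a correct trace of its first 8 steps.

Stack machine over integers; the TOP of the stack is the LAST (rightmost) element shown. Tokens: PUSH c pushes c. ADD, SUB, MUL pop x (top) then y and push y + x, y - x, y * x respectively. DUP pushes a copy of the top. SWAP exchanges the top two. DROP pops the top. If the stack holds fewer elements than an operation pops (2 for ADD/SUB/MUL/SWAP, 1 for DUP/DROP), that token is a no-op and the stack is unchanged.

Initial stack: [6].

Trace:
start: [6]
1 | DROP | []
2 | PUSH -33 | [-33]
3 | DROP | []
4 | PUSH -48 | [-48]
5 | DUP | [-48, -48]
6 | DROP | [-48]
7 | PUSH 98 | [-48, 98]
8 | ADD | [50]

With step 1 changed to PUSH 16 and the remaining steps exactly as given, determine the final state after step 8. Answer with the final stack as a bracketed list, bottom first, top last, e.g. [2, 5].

[6, 16, 50]

(re-executing from step 1 with the substitution; state before step 1: [6])
1 | PUSH 16 | [6, 16]
2 | PUSH -33 | [6, 16, -33]
3 | DROP | [6, 16]
4 | PUSH -48 | [6, 16, -48]
5 | DUP | [6, 16, -48, -48]
6 | DROP | [6, 16, -48]
7 | PUSH 98 | [6, 16, -48, 98]
8 | ADD | [6, 16, 50]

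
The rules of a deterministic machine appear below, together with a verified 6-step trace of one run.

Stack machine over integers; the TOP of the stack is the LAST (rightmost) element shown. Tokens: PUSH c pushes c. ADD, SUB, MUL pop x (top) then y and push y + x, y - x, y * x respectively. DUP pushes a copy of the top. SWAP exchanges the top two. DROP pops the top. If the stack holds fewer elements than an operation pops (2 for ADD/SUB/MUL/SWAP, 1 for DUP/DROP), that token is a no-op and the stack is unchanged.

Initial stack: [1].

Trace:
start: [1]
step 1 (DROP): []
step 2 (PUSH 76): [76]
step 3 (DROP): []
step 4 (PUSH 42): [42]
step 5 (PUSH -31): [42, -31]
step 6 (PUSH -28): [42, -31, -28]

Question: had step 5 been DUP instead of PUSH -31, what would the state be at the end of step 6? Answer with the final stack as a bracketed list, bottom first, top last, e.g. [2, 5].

(re-executing from step 5 with the substitution; state before step 5: [42])
step 5 (DUP): [42, 42]
step 6 (PUSH -28): [42, 42, -28]

[42, 42, -28]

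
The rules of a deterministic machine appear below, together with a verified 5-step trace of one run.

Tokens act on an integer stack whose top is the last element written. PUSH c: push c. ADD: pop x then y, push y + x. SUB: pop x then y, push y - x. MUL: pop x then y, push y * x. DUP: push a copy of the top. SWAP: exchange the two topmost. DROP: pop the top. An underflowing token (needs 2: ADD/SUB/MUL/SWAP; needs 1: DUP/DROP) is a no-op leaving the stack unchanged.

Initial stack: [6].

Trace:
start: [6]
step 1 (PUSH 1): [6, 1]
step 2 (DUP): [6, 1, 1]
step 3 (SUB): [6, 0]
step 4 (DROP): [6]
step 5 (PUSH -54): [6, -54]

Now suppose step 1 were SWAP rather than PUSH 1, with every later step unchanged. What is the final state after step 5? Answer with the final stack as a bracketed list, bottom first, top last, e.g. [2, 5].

[-54]

(re-executing from step 1 with the substitution; state before step 1: [6])
step 1 (SWAP): [6]
step 2 (DUP): [6, 6]
step 3 (SUB): [0]
step 4 (DROP): []
step 5 (PUSH -54): [-54]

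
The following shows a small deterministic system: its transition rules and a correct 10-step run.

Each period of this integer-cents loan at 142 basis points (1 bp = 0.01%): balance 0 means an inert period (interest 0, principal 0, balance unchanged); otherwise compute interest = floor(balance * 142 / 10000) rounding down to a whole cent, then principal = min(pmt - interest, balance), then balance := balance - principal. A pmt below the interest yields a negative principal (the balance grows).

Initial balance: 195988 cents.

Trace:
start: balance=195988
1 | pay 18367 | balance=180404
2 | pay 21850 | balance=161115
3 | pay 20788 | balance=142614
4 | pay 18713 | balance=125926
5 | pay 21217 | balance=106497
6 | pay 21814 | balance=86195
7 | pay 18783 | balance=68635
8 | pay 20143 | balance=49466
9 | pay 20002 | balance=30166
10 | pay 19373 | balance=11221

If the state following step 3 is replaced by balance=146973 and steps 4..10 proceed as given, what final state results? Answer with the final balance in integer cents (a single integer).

16031

state after step 3 := balance=146973
4 | pay 18713 | balance=130347
5 | pay 21217 | balance=110980
6 | pay 21814 | balance=90741
7 | pay 18783 | balance=73246
8 | pay 20143 | balance=54143
9 | pay 20002 | balance=34909
10 | pay 19373 | balance=16031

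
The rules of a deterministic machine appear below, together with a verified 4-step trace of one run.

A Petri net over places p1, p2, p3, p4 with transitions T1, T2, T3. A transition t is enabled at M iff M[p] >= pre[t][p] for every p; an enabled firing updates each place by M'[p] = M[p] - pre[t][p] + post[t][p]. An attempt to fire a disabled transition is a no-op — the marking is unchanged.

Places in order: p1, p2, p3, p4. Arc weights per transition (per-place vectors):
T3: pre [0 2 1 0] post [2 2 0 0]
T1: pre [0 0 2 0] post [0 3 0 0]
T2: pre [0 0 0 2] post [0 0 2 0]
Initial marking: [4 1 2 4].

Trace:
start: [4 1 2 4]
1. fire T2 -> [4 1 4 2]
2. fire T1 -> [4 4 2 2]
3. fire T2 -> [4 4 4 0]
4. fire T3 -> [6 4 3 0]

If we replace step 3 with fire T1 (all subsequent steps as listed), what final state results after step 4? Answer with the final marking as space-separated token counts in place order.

4 7 0 2

(re-executing from step 3 with the substitution; state before step 3: [4 4 2 2])
3. fire T1 -> [4 7 0 2]
4. fire T3 -> [4 7 0 2]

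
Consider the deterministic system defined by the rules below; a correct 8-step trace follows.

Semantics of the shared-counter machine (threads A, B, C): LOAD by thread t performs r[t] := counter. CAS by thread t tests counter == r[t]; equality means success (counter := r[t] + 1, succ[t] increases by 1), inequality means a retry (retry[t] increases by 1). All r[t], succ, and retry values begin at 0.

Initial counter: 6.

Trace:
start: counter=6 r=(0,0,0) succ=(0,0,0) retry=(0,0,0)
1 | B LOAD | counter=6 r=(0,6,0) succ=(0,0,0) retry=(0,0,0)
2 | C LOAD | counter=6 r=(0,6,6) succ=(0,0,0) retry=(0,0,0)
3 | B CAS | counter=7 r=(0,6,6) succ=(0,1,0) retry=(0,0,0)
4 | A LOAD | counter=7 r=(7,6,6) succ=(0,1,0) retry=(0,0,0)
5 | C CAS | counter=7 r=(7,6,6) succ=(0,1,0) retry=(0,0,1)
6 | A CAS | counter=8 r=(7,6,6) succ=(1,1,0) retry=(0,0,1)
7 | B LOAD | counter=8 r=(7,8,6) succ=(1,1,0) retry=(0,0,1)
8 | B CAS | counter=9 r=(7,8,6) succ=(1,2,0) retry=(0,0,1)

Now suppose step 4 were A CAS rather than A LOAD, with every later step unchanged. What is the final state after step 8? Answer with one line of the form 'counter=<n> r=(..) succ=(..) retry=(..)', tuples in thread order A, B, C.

counter=8 r=(0,7,6) succ=(0,2,0) retry=(2,0,1)

(re-executing from step 4 with the substitution; state before step 4: counter=7 r=(0,6,6) succ=(0,1,0) retry=(0,0,0))
4 | A CAS | counter=7 r=(0,6,6) succ=(0,1,0) retry=(1,0,0)
5 | C CAS | counter=7 r=(0,6,6) succ=(0,1,0) retry=(1,0,1)
6 | A CAS | counter=7 r=(0,6,6) succ=(0,1,0) retry=(2,0,1)
7 | B LOAD | counter=7 r=(0,7,6) succ=(0,1,0) retry=(2,0,1)
8 | B CAS | counter=8 r=(0,7,6) succ=(0,2,0) retry=(2,0,1)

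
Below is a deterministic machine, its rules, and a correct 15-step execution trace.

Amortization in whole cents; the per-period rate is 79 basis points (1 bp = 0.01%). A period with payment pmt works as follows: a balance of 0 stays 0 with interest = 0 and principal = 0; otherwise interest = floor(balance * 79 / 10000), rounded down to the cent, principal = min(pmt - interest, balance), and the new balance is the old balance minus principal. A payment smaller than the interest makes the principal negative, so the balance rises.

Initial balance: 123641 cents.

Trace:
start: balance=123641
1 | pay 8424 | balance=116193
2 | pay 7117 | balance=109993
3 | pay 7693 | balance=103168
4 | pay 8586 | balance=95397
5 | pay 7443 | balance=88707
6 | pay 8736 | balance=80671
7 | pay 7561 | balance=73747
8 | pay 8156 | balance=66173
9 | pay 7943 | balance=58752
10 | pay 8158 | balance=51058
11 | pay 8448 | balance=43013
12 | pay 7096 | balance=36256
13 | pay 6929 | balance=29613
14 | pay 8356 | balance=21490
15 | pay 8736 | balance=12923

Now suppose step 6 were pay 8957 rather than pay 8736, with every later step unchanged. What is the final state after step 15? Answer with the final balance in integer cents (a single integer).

12685

(re-executing from step 6 with the substitution; state before step 6: balance=88707)
6 | pay 8957 | balance=80450
7 | pay 7561 | balance=73524
8 | pay 8156 | balance=65948
9 | pay 7943 | balance=58525
10 | pay 8158 | balance=50829
11 | pay 8448 | balance=42782
12 | pay 7096 | balance=36023
13 | pay 6929 | balance=29378
14 | pay 8356 | balance=21254
15 | pay 8736 | balance=12685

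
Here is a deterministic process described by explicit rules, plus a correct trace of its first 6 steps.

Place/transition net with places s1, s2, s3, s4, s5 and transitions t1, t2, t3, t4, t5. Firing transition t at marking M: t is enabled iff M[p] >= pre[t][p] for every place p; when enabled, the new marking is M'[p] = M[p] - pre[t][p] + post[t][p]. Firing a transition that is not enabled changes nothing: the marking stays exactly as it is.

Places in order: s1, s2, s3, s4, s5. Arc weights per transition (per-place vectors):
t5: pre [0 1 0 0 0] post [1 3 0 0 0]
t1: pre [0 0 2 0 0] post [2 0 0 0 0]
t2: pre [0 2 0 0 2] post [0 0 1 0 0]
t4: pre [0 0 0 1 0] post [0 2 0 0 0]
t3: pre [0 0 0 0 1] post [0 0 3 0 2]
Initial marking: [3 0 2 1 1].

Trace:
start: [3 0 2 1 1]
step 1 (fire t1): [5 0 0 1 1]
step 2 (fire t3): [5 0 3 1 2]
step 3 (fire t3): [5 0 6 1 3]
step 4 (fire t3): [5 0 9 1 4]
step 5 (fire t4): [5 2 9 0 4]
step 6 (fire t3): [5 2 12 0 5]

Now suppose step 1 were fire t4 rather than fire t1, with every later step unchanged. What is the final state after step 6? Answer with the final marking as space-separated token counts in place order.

3 2 14 0 5

(re-executing from step 1 with the substitution; state before step 1: [3 0 2 1 1])
step 1 (fire t4): [3 2 2 0 1]
step 2 (fire t3): [3 2 5 0 2]
step 3 (fire t3): [3 2 8 0 3]
step 4 (fire t3): [3 2 11 0 4]
step 5 (fire t4): [3 2 11 0 4]
step 6 (fire t3): [3 2 14 0 5]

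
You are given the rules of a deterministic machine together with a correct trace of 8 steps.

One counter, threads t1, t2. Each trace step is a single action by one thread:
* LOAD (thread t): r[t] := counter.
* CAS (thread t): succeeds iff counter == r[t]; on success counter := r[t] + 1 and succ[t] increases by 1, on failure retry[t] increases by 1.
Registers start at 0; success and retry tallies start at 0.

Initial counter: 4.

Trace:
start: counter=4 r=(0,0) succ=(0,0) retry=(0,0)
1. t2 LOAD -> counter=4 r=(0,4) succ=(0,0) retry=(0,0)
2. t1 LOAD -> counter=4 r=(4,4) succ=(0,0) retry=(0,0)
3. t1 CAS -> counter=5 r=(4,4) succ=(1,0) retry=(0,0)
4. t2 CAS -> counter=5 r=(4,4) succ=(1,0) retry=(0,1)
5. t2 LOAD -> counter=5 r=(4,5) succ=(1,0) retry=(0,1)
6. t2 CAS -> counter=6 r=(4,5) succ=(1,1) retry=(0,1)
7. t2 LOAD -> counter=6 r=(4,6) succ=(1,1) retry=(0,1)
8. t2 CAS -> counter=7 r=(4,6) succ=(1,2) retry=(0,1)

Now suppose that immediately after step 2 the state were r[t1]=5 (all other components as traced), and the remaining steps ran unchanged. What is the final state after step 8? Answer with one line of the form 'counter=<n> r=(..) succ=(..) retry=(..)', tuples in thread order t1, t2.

counter=7 r=(5,6) succ=(0,3) retry=(1,0)

state after step 2 := counter=4 r=(5,4) succ=(0,0) retry=(0,0)
3. t1 CAS -> counter=4 r=(5,4) succ=(0,0) retry=(1,0)
4. t2 CAS -> counter=5 r=(5,4) succ=(0,1) retry=(1,0)
5. t2 LOAD -> counter=5 r=(5,5) succ=(0,1) retry=(1,0)
6. t2 CAS -> counter=6 r=(5,5) succ=(0,2) retry=(1,0)
7. t2 LOAD -> counter=6 r=(5,6) succ=(0,2) retry=(1,0)
8. t2 CAS -> counter=7 r=(5,6) succ=(0,3) retry=(1,0)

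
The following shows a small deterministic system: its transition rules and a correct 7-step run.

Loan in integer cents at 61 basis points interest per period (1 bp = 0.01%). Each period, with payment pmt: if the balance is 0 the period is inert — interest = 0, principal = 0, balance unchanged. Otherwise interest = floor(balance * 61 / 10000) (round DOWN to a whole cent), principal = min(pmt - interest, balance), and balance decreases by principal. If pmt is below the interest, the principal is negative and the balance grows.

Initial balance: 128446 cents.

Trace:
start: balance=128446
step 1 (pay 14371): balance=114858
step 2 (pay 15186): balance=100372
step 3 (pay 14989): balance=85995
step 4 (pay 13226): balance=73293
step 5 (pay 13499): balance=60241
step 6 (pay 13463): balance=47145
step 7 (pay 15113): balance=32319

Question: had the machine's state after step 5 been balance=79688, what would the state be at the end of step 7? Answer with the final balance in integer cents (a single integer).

52004

state after step 5 := balance=79688
step 6 (pay 13463): balance=66711
step 7 (pay 15113): balance=52004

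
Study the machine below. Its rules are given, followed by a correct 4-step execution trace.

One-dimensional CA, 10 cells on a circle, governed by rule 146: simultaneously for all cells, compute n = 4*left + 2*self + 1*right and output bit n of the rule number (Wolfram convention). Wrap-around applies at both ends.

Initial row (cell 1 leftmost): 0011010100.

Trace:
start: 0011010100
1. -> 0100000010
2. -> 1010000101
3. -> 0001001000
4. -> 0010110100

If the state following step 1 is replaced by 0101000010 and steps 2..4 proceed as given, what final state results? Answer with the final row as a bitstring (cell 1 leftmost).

1000000100

state after step 1 := 0101000010
2. -> 1000100101
3. -> 0101011000
4. -> 1000000100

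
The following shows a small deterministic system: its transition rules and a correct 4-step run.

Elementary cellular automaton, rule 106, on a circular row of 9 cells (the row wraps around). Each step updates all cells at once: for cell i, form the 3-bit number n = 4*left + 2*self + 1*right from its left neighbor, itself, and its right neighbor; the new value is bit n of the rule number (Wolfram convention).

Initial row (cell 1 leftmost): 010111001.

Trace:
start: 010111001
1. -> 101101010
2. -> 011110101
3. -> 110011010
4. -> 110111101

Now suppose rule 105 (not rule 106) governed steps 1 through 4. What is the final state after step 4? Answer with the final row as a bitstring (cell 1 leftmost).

(re-executing steps 1..4 under rule 105; state before step 1: 010111001)
1. -> 101101000
2. -> 011110010
3. -> 010010000
4. -> 000000111

000000111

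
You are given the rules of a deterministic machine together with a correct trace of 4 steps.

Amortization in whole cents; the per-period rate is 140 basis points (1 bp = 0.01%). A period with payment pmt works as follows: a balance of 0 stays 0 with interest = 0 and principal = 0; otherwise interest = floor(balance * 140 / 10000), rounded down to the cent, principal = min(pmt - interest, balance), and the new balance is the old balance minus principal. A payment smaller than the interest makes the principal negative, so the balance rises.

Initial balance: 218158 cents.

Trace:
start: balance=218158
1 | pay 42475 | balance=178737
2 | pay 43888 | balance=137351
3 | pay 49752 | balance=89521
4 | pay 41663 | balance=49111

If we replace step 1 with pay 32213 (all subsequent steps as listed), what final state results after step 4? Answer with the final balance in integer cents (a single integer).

(re-executing from step 1 with the substitution; state before step 1: balance=218158)
1 | pay 32213 | balance=188999
2 | pay 43888 | balance=147756
3 | pay 49752 | balance=100072
4 | pay 41663 | balance=59810

59810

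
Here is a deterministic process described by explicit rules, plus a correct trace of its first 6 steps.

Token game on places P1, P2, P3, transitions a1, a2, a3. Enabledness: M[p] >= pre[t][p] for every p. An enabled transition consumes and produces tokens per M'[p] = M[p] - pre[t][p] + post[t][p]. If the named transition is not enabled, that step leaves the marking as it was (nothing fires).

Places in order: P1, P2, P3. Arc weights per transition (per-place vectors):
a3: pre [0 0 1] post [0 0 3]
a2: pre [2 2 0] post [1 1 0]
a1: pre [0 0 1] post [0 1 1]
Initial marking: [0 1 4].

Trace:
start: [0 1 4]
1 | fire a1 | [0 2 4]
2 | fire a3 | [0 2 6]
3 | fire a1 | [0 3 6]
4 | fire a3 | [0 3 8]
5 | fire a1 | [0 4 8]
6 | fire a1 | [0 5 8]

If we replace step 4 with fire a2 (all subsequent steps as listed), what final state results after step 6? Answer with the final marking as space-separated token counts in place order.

(re-executing from step 4 with the substitution; state before step 4: [0 3 6])
4 | fire a2 | [0 3 6]
5 | fire a1 | [0 4 6]
6 | fire a1 | [0 5 6]

0 5 6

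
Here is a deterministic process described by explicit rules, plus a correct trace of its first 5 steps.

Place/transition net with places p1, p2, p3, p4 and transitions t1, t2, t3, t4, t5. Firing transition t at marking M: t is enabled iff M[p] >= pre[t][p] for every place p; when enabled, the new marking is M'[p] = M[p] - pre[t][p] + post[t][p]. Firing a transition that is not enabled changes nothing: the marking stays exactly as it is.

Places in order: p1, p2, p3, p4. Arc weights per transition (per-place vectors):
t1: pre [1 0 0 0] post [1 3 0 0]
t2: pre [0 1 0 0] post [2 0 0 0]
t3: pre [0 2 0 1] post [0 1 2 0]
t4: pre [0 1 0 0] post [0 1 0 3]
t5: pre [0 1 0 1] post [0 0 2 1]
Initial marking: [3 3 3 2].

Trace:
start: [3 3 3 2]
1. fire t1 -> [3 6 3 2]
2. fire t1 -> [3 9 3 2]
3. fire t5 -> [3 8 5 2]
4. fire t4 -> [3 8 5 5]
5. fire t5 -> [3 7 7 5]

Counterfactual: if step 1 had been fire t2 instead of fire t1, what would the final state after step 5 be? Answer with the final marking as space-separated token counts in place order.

(re-executing from step 1 with the substitution; state before step 1: [3 3 3 2])
1. fire t2 -> [5 2 3 2]
2. fire t1 -> [5 5 3 2]
3. fire t5 -> [5 4 5 2]
4. fire t4 -> [5 4 5 5]
5. fire t5 -> [5 3 7 5]

5 3 7 5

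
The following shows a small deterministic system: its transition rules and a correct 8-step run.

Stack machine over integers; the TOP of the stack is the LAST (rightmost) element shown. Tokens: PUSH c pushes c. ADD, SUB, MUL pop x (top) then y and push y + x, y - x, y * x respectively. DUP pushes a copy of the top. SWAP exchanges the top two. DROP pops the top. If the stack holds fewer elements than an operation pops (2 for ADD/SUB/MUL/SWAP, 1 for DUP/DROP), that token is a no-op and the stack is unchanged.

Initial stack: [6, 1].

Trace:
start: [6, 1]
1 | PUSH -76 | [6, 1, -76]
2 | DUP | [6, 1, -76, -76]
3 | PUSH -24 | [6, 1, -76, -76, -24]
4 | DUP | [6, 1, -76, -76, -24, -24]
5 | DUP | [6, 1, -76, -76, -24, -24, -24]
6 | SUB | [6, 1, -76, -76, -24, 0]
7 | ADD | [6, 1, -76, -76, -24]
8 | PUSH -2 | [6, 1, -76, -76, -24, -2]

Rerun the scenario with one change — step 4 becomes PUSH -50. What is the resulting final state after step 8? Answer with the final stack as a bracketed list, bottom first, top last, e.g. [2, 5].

[6, 1, -76, -76, -24, -2]

(re-executing from step 4 with the substitution; state before step 4: [6, 1, -76, -76, -24])
4 | PUSH -50 | [6, 1, -76, -76, -24, -50]
5 | DUP | [6, 1, -76, -76, -24, -50, -50]
6 | SUB | [6, 1, -76, -76, -24, 0]
7 | ADD | [6, 1, -76, -76, -24]
8 | PUSH -2 | [6, 1, -76, -76, -24, -2]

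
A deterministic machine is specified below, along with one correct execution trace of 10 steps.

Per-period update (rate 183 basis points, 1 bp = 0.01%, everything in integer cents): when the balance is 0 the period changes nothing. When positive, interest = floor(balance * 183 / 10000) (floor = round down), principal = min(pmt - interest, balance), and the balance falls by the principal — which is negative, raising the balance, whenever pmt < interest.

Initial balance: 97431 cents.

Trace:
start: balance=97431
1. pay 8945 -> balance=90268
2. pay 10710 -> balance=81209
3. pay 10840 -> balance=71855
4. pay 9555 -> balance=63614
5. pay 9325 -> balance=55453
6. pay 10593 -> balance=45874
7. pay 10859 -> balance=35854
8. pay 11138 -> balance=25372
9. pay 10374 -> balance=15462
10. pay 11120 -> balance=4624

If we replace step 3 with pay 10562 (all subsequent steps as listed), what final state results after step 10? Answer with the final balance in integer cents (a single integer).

4940

(re-executing from step 3 with the substitution; state before step 3: balance=81209)
3. pay 10562 -> balance=72133
4. pay 9555 -> balance=63898
5. pay 9325 -> balance=55742
6. pay 10593 -> balance=46169
7. pay 10859 -> balance=36154
8. pay 11138 -> balance=25677
9. pay 10374 -> balance=15772
10. pay 11120 -> balance=4940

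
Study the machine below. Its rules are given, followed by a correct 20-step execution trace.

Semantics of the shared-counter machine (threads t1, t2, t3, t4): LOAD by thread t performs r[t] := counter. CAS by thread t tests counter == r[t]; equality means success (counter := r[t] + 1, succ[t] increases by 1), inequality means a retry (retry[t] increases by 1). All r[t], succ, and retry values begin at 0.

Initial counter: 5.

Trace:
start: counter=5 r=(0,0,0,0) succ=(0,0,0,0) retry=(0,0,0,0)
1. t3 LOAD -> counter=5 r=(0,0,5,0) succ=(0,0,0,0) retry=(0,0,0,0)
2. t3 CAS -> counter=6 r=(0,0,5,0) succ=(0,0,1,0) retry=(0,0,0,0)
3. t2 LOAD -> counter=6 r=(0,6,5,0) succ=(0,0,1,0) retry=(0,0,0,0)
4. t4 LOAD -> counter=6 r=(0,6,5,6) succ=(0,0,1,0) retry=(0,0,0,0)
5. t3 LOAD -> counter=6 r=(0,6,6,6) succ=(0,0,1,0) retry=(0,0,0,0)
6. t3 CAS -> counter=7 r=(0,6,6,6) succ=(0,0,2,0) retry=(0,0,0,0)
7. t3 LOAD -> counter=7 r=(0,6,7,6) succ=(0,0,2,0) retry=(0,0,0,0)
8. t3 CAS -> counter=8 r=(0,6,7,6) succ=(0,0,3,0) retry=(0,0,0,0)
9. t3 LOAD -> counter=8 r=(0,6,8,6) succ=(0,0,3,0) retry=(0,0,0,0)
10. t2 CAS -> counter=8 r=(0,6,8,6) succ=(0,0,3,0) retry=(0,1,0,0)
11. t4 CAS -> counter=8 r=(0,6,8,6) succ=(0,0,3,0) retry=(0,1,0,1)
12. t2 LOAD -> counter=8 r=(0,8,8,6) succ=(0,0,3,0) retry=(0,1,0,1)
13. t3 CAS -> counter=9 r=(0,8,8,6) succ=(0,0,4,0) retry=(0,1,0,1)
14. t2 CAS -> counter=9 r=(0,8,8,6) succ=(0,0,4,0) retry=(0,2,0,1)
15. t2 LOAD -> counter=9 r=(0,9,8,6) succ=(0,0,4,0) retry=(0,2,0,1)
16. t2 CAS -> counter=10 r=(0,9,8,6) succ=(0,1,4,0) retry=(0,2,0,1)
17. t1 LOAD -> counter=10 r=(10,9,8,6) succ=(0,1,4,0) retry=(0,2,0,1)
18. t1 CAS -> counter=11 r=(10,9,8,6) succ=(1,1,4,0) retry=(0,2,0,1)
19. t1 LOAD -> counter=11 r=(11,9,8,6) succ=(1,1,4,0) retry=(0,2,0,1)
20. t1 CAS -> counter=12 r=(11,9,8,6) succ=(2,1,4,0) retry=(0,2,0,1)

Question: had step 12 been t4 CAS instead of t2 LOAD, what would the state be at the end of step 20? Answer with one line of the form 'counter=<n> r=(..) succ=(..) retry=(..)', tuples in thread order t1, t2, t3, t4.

counter=12 r=(11,9,8,6) succ=(2,1,4,0) retry=(0,2,0,2)

(re-executing from step 12 with the substitution; state before step 12: counter=8 r=(0,6,8,6) succ=(0,0,3,0) retry=(0,1,0,1))
12. t4 CAS -> counter=8 r=(0,6,8,6) succ=(0,0,3,0) retry=(0,1,0,2)
13. t3 CAS -> counter=9 r=(0,6,8,6) succ=(0,0,4,0) retry=(0,1,0,2)
14. t2 CAS -> counter=9 r=(0,6,8,6) succ=(0,0,4,0) retry=(0,2,0,2)
15. t2 LOAD -> counter=9 r=(0,9,8,6) succ=(0,0,4,0) retry=(0,2,0,2)
16. t2 CAS -> counter=10 r=(0,9,8,6) succ=(0,1,4,0) retry=(0,2,0,2)
17. t1 LOAD -> counter=10 r=(10,9,8,6) succ=(0,1,4,0) retry=(0,2,0,2)
18. t1 CAS -> counter=11 r=(10,9,8,6) succ=(1,1,4,0) retry=(0,2,0,2)
19. t1 LOAD -> counter=11 r=(11,9,8,6) succ=(1,1,4,0) retry=(0,2,0,2)
20. t1 CAS -> counter=12 r=(11,9,8,6) succ=(2,1,4,0) retry=(0,2,0,2)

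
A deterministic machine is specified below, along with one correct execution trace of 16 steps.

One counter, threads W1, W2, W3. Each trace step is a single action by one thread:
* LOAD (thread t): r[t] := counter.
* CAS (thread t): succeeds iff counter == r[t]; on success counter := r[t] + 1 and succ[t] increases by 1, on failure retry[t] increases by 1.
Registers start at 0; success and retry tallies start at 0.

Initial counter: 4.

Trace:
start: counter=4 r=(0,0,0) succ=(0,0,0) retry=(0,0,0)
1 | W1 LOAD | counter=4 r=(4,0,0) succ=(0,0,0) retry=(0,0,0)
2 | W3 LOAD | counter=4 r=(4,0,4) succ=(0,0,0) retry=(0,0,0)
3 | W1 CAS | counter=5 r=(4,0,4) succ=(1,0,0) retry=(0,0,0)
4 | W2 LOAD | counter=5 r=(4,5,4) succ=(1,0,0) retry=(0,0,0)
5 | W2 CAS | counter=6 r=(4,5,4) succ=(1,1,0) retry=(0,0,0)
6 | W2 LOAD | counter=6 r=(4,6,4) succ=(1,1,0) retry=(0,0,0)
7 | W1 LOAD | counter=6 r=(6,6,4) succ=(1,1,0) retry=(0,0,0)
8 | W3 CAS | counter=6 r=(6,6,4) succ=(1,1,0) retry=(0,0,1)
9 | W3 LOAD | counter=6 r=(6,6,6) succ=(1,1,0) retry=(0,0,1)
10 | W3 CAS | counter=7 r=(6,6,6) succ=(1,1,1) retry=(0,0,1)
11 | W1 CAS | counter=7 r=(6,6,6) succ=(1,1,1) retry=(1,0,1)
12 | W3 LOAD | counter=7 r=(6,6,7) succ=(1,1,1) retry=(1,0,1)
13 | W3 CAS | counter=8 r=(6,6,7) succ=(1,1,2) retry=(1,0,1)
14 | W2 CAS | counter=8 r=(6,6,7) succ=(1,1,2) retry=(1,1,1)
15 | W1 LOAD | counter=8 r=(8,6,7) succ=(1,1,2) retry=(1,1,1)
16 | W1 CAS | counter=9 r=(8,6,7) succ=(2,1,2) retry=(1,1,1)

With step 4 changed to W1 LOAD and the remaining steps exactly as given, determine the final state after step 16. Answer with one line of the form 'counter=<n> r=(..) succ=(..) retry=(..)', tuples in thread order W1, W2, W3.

counter=8 r=(7,5,6) succ=(2,0,2) retry=(1,2,1)

(re-executing from step 4 with the substitution; state before step 4: counter=5 r=(4,0,4) succ=(1,0,0) retry=(0,0,0))
4 | W1 LOAD | counter=5 r=(5,0,4) succ=(1,0,0) retry=(0,0,0)
5 | W2 CAS | counter=5 r=(5,0,4) succ=(1,0,0) retry=(0,1,0)
6 | W2 LOAD | counter=5 r=(5,5,4) succ=(1,0,0) retry=(0,1,0)
7 | W1 LOAD | counter=5 r=(5,5,4) succ=(1,0,0) retry=(0,1,0)
8 | W3 CAS | counter=5 r=(5,5,4) succ=(1,0,0) retry=(0,1,1)
9 | W3 LOAD | counter=5 r=(5,5,5) succ=(1,0,0) retry=(0,1,1)
10 | W3 CAS | counter=6 r=(5,5,5) succ=(1,0,1) retry=(0,1,1)
11 | W1 CAS | counter=6 r=(5,5,5) succ=(1,0,1) retry=(1,1,1)
12 | W3 LOAD | counter=6 r=(5,5,6) succ=(1,0,1) retry=(1,1,1)
13 | W3 CAS | counter=7 r=(5,5,6) succ=(1,0,2) retry=(1,1,1)
14 | W2 CAS | counter=7 r=(5,5,6) succ=(1,0,2) retry=(1,2,1)
15 | W1 LOAD | counter=7 r=(7,5,6) succ=(1,0,2) retry=(1,2,1)
16 | W1 CAS | counter=8 r=(7,5,6) succ=(2,0,2) retry=(1,2,1)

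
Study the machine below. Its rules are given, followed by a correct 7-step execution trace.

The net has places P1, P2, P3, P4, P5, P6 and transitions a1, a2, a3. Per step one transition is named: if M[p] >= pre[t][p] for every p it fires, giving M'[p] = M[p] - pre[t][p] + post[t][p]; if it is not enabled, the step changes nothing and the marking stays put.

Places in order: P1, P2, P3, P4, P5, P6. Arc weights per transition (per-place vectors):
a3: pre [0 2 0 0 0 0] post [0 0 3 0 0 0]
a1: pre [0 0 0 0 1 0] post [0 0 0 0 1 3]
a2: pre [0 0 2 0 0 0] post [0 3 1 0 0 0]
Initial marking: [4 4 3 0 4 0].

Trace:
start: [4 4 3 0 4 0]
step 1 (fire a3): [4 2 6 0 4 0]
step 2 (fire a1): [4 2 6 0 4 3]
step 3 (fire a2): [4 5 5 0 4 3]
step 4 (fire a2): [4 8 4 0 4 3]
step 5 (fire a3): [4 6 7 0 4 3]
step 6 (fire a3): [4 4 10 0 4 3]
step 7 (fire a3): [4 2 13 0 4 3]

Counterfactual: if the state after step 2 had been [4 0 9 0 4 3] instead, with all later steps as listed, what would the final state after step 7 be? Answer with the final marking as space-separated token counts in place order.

4 0 16 0 4 3

state after step 2 := [4 0 9 0 4 3]
step 3 (fire a2): [4 3 8 0 4 3]
step 4 (fire a2): [4 6 7 0 4 3]
step 5 (fire a3): [4 4 10 0 4 3]
step 6 (fire a3): [4 2 13 0 4 3]
step 7 (fire a3): [4 0 16 0 4 3]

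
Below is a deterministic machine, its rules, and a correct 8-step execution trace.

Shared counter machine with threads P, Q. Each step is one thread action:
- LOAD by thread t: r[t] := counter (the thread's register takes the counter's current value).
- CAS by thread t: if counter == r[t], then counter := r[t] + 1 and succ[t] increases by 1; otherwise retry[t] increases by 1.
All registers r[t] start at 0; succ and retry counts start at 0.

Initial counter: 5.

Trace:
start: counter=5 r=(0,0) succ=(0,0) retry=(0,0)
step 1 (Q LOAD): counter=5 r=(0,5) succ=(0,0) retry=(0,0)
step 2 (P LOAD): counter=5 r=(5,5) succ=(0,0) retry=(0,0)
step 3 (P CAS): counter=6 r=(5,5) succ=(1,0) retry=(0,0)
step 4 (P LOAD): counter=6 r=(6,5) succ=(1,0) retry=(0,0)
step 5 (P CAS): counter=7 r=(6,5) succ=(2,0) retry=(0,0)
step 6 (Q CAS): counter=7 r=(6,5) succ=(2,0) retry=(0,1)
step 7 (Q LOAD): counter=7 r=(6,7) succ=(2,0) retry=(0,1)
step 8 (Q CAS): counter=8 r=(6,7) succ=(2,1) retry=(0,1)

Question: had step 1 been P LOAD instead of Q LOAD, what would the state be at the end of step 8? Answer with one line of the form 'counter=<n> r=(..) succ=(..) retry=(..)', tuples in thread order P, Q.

counter=8 r=(6,7) succ=(2,1) retry=(0,1)

(re-executing from step 1 with the substitution; state before step 1: counter=5 r=(0,0) succ=(0,0) retry=(0,0))
step 1 (P LOAD): counter=5 r=(5,0) succ=(0,0) retry=(0,0)
step 2 (P LOAD): counter=5 r=(5,0) succ=(0,0) retry=(0,0)
step 3 (P CAS): counter=6 r=(5,0) succ=(1,0) retry=(0,0)
step 4 (P LOAD): counter=6 r=(6,0) succ=(1,0) retry=(0,0)
step 5 (P CAS): counter=7 r=(6,0) succ=(2,0) retry=(0,0)
step 6 (Q CAS): counter=7 r=(6,0) succ=(2,0) retry=(0,1)
step 7 (Q LOAD): counter=7 r=(6,7) succ=(2,0) retry=(0,1)
step 8 (Q CAS): counter=8 r=(6,7) succ=(2,1) retry=(0,1)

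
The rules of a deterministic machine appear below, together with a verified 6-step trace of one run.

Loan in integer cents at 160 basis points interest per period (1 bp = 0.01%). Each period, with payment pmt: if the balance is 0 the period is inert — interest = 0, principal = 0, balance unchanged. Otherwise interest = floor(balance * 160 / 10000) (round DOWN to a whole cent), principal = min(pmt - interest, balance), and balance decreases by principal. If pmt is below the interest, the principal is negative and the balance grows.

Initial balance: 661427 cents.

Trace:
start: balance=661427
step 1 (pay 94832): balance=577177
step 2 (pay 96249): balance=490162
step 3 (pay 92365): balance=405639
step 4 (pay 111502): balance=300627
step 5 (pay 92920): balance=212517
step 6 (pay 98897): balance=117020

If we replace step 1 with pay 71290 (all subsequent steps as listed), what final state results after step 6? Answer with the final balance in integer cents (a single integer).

142507

(re-executing from step 1 with the substitution; state before step 1: balance=661427)
step 1 (pay 71290): balance=600719
step 2 (pay 96249): balance=514081
step 3 (pay 92365): balance=429941
step 4 (pay 111502): balance=325318
step 5 (pay 92920): balance=237603
step 6 (pay 98897): balance=142507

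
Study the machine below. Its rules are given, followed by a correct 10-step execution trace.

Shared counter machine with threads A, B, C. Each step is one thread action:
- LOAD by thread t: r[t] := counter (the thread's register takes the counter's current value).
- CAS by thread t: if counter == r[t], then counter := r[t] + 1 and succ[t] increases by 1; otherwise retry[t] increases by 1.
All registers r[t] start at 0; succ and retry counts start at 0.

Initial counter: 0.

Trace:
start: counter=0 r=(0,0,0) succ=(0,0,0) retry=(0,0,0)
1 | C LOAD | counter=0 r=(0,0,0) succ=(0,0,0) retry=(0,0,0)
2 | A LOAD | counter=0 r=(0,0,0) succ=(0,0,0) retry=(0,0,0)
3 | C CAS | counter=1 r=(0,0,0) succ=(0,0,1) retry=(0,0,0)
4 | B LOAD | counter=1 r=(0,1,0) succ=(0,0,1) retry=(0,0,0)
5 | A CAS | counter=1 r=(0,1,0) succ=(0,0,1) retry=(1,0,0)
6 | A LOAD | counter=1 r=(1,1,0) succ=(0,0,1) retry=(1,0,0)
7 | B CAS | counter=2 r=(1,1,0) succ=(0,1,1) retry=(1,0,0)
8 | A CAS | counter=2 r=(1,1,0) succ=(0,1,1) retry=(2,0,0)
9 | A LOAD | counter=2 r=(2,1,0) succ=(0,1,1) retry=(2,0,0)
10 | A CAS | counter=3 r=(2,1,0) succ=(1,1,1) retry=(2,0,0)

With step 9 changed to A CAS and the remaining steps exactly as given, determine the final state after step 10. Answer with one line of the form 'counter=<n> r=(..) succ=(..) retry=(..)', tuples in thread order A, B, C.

counter=2 r=(1,1,0) succ=(0,1,1) retry=(4,0,0)

(re-executing from step 9 with the substitution; state before step 9: counter=2 r=(1,1,0) succ=(0,1,1) retry=(2,0,0))
9 | A CAS | counter=2 r=(1,1,0) succ=(0,1,1) retry=(3,0,0)
10 | A CAS | counter=2 r=(1,1,0) succ=(0,1,1) retry=(4,0,0)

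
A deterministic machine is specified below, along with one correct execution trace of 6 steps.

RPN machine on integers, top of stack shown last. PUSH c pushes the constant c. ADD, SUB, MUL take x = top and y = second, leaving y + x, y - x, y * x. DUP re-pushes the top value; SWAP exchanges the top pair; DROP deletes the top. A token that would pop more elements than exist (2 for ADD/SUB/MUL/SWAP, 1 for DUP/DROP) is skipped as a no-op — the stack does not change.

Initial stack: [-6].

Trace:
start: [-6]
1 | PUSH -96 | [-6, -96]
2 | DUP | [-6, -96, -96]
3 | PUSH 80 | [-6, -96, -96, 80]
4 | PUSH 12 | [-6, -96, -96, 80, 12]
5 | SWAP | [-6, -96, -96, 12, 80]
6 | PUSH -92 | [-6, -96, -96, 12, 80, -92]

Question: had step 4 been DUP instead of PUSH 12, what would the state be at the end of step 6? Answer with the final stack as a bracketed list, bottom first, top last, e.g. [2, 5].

(re-executing from step 4 with the substitution; state before step 4: [-6, -96, -96, 80])
4 | DUP | [-6, -96, -96, 80, 80]
5 | SWAP | [-6, -96, -96, 80, 80]
6 | PUSH -92 | [-6, -96, -96, 80, 80, -92]

[-6, -96, -96, 80, 80, -92]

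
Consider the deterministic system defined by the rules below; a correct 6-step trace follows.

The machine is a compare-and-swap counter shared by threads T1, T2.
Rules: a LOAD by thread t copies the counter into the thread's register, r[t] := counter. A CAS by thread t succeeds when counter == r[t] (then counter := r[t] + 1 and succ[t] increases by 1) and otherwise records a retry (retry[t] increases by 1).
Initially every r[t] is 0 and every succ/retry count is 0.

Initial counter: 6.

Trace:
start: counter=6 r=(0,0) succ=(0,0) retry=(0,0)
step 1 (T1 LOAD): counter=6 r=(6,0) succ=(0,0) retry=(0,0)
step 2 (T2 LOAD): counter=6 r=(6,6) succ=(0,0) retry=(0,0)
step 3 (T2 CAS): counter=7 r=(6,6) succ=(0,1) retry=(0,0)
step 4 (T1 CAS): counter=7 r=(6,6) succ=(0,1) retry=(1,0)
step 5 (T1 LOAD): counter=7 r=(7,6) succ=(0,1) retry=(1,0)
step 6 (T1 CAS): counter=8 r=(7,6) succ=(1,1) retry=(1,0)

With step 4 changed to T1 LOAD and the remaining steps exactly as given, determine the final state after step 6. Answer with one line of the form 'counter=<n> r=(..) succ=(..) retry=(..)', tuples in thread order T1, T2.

counter=8 r=(7,6) succ=(1,1) retry=(0,0)

(re-executing from step 4 with the substitution; state before step 4: counter=7 r=(6,6) succ=(0,1) retry=(0,0))
step 4 (T1 LOAD): counter=7 r=(7,6) succ=(0,1) retry=(0,0)
step 5 (T1 LOAD): counter=7 r=(7,6) succ=(0,1) retry=(0,0)
step 6 (T1 CAS): counter=8 r=(7,6) succ=(1,1) retry=(0,0)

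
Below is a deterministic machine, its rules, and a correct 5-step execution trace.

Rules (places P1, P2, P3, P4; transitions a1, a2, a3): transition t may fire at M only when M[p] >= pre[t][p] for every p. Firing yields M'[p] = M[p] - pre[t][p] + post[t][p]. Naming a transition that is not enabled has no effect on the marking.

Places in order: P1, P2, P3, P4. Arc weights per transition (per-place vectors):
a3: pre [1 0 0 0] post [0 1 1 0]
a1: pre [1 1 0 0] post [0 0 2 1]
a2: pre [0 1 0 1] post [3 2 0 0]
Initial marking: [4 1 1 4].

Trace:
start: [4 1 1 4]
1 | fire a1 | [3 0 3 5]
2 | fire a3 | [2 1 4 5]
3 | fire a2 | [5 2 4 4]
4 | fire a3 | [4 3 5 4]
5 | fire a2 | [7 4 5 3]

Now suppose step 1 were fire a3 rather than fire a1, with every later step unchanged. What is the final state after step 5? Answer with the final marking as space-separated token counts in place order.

(re-executing from step 1 with the substitution; state before step 1: [4 1 1 4])
1 | fire a3 | [3 2 2 4]
2 | fire a3 | [2 3 3 4]
3 | fire a2 | [5 4 3 3]
4 | fire a3 | [4 5 4 3]
5 | fire a2 | [7 6 4 2]

7 6 4 2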